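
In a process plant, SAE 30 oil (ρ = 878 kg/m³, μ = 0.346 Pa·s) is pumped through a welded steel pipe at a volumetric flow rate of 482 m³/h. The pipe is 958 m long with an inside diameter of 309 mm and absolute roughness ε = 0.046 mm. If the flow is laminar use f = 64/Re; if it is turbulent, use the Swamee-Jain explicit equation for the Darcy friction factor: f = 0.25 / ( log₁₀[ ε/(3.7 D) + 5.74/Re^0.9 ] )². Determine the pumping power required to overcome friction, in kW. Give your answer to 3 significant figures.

Q = 482 m³/h = 482/3600 = 0.1339 m³/s.
Cross-sectional area A = πD²/4 = π(0.309)²/4 = 0.07499 m²; mean velocity V = Q/A = 0.1339/0.07499 = 1.785 m/s.
Reynolds number Re = ρVD/μ = 878 · 1.785 · 0.309 / 0.346 = 1400.
Re < 2300 → laminar flow, so f = 64/Re = 64/1400 = 0.04572 (the turbulent correlation is not needed).
Darcy-Weisbach: ΔP = f(L/D)(ρV²/2) = 0.04572·(958/0.309)·(878·1.785²/2) = 0.04572·3100·1399 = 1.983e+05 Pa.
Pumping power P = QΔP = 0.1339·1.983e+05 = 26560 W = 26.6 kW.

P ≈ 26.6 kW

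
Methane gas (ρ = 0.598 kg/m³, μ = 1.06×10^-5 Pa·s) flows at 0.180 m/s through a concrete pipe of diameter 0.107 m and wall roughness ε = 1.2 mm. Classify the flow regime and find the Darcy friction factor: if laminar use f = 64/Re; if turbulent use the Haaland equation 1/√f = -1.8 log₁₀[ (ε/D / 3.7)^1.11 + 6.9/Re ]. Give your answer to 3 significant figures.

Re = ρVD/μ = 0.598·0.18·0.107/1.06e-05 = 1087.
Re < 2300 → laminar, so f = 64/Re = 0.0589 (roughness is irrelevant in laminar flow).

f ≈ 0.0589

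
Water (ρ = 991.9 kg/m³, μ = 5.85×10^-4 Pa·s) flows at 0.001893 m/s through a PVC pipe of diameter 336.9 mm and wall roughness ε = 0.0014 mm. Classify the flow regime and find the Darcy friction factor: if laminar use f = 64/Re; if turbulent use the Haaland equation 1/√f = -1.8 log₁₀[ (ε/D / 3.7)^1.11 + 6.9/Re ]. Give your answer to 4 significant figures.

f ≈ 0.05919

Re = ρVD/μ = 991.9·0.001893·0.3369/0.000585 = 1081.
Re < 2300 → laminar, so f = 64/Re = 0.05919 (roughness is irrelevant in laminar flow).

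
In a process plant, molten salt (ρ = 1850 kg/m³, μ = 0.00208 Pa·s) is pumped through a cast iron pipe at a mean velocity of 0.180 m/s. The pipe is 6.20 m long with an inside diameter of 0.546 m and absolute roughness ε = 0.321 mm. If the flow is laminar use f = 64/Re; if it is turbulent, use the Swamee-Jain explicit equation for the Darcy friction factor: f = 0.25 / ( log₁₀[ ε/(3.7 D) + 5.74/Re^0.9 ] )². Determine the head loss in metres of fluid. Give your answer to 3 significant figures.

Reynolds number Re = ρVD/μ = 1850 · 0.18 · 0.546 / 0.00208 = 8.741e+04.
Re > 4000 → turbulent. Relative roughness ε/D = 0.000321/0.546 = 0.000588. Swamee-Jain: f = 0.25/(log₁₀[0.000588/3.7 + 5.74/8.741e+04^0.9])² = 0.25/(log₁₀[0.000159 + 0.000205])² = 0.25/(-3.439)² = 0.02114.
Darcy-Weisbach: ΔP = f(L/D)(ρV²/2) = 0.02114·(6.2/0.546)·(1850·0.18²/2) = 0.02114·11.36·29.97 = 7.193 Pa.
Head loss h_f = ΔP/(ρg) = 7.193/(1850·9.81) = 3.96×10^-4 m.

h_f ≈ 3.96×10^-4 m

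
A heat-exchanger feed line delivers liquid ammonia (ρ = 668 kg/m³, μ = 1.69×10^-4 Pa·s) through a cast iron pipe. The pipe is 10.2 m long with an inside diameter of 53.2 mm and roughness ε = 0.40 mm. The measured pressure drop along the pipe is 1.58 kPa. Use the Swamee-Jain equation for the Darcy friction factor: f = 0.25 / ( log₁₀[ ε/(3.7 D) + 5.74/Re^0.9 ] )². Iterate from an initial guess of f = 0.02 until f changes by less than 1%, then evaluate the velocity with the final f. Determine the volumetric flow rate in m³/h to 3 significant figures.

Rearranging Darcy-Weisbach: V = √(2·ΔP·D/(f·L·ρ)). With ε/D = 0.0004/0.0532 = 0.00752, iterate starting from f = 0.02:
  f = 0.02 → V = √(2·1580·0.0532/(0.02·10.2·668)) = 1.111 m/s; Re = ρVD/μ = 2.336e+05; f → 0.03495
  f = 0.03495 → V = 0.8402 m/s; Re = 1.767e+05; f → 0.03508
Converged (Δf/f < 1%). With the final f = 0.03508: V = √(2·1580·0.0532/(0.03508·10.2·668)) = 0.8386 m/s.
Q = V·A = 0.8386·(π/4·0.0532²) = 0.001864 m³/s = 6.71 m³/h.

Q ≈ 6.71 m³/h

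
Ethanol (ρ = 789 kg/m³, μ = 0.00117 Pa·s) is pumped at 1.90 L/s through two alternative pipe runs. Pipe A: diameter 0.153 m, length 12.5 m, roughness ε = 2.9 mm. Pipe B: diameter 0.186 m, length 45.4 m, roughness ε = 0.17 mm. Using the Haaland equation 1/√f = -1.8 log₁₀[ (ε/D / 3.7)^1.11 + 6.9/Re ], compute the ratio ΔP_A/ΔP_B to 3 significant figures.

ΔP_A/ΔP_B ≈ 1.13

Pipe A: V = Q/A = 0.0019/0.01839 = 0.1033 m/s; Re = 1.066e+04; ε/D = 0.019; Haaland → f = 0.05125; ΔP_A = f(L/D)(ρV²/2) = 17.64 Pa.
Pipe B: V = Q/A = 0.0019/0.02717 = 0.06993 m/s; Re = 8771; ε/D = 0.000914; Haaland → f = 0.03312; ΔP_B = f(L/D)(ρV²/2) = 15.59 Pa.
ΔP_A/ΔP_B = 17.64/15.59 = 1.13.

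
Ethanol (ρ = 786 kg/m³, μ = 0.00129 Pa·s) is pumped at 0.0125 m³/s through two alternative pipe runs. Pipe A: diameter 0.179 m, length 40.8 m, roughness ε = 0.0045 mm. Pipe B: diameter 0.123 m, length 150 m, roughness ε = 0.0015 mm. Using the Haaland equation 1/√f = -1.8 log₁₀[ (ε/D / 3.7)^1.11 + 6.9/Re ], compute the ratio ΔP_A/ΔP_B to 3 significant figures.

Pipe A: V = Q/A = 0.0125/0.02516 = 0.4967 m/s; Re = 5.418e+04; ε/D = 2.51e-05; Haaland → f = 0.02041; ΔP_A = f(L/D)(ρV²/2) = 451.1 Pa.
Pipe B: V = Q/A = 0.0125/0.01188 = 1.052 m/s; Re = 7.884e+04; ε/D = 1.22e-05; Haaland → f = 0.01878; ΔP_B = f(L/D)(ρV²/2) = 9961 Pa.
ΔP_A/ΔP_B = 451.1/9961 = 0.0453.

ΔP_A/ΔP_B ≈ 0.0453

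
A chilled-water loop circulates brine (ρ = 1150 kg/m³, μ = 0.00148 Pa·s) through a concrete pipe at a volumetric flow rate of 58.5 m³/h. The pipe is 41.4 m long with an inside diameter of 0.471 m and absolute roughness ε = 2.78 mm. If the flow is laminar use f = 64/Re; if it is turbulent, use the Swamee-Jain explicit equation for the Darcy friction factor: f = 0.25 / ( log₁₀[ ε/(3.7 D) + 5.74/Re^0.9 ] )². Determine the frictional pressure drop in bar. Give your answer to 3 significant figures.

ΔP ≈ 1.53×10^-4 bar

Q = 58.5 m³/h = 58.5/3600 = 0.01625 m³/s.
Cross-sectional area A = πD²/4 = π(0.471)²/4 = 0.1742 m²; mean velocity V = Q/A = 0.01625/0.1742 = 0.09327 m/s.
Reynolds number Re = ρVD/μ = 1150 · 0.09327 · 0.471 / 0.00148 = 3.413e+04.
Re > 4000 → turbulent. Relative roughness ε/D = 0.00278/0.471 = 0.0059. Swamee-Jain: f = 0.25/(log₁₀[0.0059/3.7 + 5.74/3.413e+04^0.9])² = 0.25/(log₁₀[0.0016 + 0.000478])² = 0.25/(-2.683)² = 0.03472.
Darcy-Weisbach: ΔP = f(L/D)(ρV²/2) = 0.03472·(41.4/0.471)·(1150·0.09327²/2) = 0.03472·87.9·5.002 = 15.26 Pa.
ΔP = 15.26 Pa = 1.53×10^-4 bar.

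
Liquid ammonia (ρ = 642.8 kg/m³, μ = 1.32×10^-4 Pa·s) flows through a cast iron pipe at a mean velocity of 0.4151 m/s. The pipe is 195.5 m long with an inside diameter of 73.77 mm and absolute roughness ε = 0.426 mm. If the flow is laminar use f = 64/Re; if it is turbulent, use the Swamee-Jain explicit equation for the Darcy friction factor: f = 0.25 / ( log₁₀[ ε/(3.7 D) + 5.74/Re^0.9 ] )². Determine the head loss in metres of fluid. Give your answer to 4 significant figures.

h_f ≈ 0.7568 m

Reynolds number Re = ρVD/μ = 642.8 · 0.4151 · 0.07377 / 0.000132 = 1.491e+05.
Re > 4000 → turbulent. Relative roughness ε/D = 0.000426/0.07377 = 0.00577. Swamee-Jain: f = 0.25/(log₁₀[0.00577/3.7 + 5.74/1.491e+05^0.9])² = 0.25/(log₁₀[0.00156 + 0.000127])² = 0.25/(-2.773)² = 0.03252.
Darcy-Weisbach: ΔP = f(L/D)(ρV²/2) = 0.03252·(195.5/0.07377)·(642.8·0.4151²/2) = 0.03252·2650·55.38 = 4772 Pa.
Head loss h_f = ΔP/(ρg) = 4772/(642.8·9.81) = 0.7568 m.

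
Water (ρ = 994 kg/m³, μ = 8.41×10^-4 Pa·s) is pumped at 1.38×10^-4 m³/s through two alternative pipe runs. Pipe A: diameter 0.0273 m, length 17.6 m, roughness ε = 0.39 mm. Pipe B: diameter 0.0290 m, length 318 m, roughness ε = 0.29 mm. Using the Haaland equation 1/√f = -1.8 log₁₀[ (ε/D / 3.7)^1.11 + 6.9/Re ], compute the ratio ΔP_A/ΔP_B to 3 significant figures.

ΔP_A/ΔP_B ≈ 0.0810

Pipe A: V = Q/A = 0.000138/0.0005853 = 0.2358 m/s; Re = 7607; ε/D = 0.0143; Haaland → f = 0.0485; ΔP_A = f(L/D)(ρV²/2) = 863.8 Pa.
Pipe B: V = Q/A = 0.000138/0.0006605 = 0.2089 m/s; Re = 7161; ε/D = 0.01; Haaland → f = 0.04481; ΔP_B = f(L/D)(ρV²/2) = 1.066e+04 Pa.
ΔP_A/ΔP_B = 863.8/1.066e+04 = 0.0810.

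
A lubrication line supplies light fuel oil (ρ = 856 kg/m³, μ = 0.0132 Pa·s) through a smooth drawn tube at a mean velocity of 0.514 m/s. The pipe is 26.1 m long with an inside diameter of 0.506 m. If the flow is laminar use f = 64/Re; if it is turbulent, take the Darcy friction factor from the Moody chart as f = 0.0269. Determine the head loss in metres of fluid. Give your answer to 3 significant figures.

Reynolds number Re = ρVD/μ = 856 · 0.514 · 0.506 / 0.0132 = 1.687e+04.
Re > 4000 → turbulent; use the Moody-chart value f = 0.0269.
Darcy-Weisbach: ΔP = f(L/D)(ρV²/2) = 0.0269·(26.1/0.506)·(856·0.514²/2) = 0.0269·51.58·113.1 = 156.9 Pa.
Head loss h_f = ΔP/(ρg) = 156.9/(856·9.81) = 0.0187 m.

h_f ≈ 0.0187 m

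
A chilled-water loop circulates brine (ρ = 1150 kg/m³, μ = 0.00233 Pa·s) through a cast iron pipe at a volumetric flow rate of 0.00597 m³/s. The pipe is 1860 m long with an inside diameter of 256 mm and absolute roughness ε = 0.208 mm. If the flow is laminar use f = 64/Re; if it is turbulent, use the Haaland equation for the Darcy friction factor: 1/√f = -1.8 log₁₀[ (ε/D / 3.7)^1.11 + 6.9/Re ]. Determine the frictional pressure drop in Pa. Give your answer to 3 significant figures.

Cross-sectional area A = πD²/4 = π(0.256)²/4 = 0.05147 m²; mean velocity V = Q/A = 0.00597/0.05147 = 0.116 m/s.
Reynolds number Re = ρVD/μ = 1150 · 0.116 · 0.256 / 0.00233 = 1.466e+04.
Re > 4000 → turbulent. Relative roughness ε/D = 0.000208/0.256 = 0.000812. Haaland: 1/√f = -1.8 log₁₀[(0.000812/3.7)^1.11 + 6.9/1.466e+04] = -1.8 log₁₀[8.69e-05 + 0.000471] = 5.856, so f = 0.02916.
Darcy-Weisbach: ΔP = f(L/D)(ρV²/2) = 0.02916·(1860/0.256)·(1150·0.116²/2) = 0.02916·7266·7.735 = 1639 Pa.

ΔP ≈ 1640 Pa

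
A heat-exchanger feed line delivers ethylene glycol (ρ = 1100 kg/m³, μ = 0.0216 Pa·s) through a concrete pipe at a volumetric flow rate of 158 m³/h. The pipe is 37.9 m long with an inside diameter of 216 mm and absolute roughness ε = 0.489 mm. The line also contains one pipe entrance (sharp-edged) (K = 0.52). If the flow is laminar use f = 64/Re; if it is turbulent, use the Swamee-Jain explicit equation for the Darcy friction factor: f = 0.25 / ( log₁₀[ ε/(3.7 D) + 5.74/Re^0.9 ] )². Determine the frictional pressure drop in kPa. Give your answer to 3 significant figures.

ΔP ≈ 4.95 kPa

Q = 158 m³/h = 158/3600 = 0.04389 m³/s.
Cross-sectional area A = πD²/4 = π(0.216)²/4 = 0.03664 m²; mean velocity V = Q/A = 0.04389/0.03664 = 1.198 m/s.
Reynolds number Re = ρVD/μ = 1100 · 1.198 · 0.216 / 0.0216 = 1.317e+04.
Re > 4000 → turbulent. Relative roughness ε/D = 0.000489/0.216 = 0.00226. Swamee-Jain: f = 0.25/(log₁₀[0.00226/3.7 + 5.74/1.317e+04^0.9])² = 0.25/(log₁₀[0.000612 + 0.00112])² = 0.25/(-2.76)² = 0.03281.
Total minor-loss coefficient ΣK = 1·0.52 = 0.52.
ΔP = [f·L/D + ΣK]·(ρV²/2) = [0.03281·37.9/0.216 + 0.52]·(1100·1.198²/2) = [5.757 + 0.52]·789 = 4953 Pa.
ΔP = 4953 Pa = 4.95 kPa.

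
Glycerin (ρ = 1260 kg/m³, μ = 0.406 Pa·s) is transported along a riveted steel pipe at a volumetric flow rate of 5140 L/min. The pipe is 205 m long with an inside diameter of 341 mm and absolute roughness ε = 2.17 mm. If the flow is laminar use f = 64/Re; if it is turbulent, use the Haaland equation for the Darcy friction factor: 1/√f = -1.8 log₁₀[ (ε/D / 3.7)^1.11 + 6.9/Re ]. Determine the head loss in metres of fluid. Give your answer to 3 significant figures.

Q = 5140 L/min = 5140/60000 = 0.08567 m³/s.
Cross-sectional area A = πD²/4 = π(0.341)²/4 = 0.09133 m²; mean velocity V = Q/A = 0.08567/0.09133 = 0.938 m/s.
Reynolds number Re = ρVD/μ = 1260 · 0.938 · 0.341 / 0.406 = 992.7.
Re < 2300 → laminar flow, so f = 64/Re = 64/992.7 = 0.06447 (the turbulent correlation is not needed).
Darcy-Weisbach: ΔP = f(L/D)(ρV²/2) = 0.06447·(205/0.341)·(1260·0.938²/2) = 0.06447·601.2·554.3 = 2.148e+04 Pa.
Head loss h_f = ΔP/(ρg) = 2.148e+04/(1260·9.81) = 1.74 m.

h_f ≈ 1.74 m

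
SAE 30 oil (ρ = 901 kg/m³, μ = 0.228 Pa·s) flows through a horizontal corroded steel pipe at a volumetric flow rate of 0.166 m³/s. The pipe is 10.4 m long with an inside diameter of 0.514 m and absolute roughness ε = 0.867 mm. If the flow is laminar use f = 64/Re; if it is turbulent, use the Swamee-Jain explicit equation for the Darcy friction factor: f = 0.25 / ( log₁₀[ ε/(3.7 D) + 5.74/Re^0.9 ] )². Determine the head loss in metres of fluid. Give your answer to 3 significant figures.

h_f ≈ 0.0260 m

Cross-sectional area A = πD²/4 = π(0.514)²/4 = 0.2075 m²; mean velocity V = Q/A = 0.166/0.2075 = 0.8 m/s.
Reynolds number Re = ρVD/μ = 901 · 0.8 · 0.514 / 0.228 = 1625.
Re < 2300 → laminar flow, so f = 64/Re = 64/1625 = 0.03939 (the turbulent correlation is not needed).
Darcy-Weisbach: ΔP = f(L/D)(ρV²/2) = 0.03939·(10.4/0.514)·(901·0.8²/2) = 0.03939·20.23·288.3 = 229.8 Pa.
Head loss h_f = ΔP/(ρg) = 229.8/(901·9.81) = 0.0260 m.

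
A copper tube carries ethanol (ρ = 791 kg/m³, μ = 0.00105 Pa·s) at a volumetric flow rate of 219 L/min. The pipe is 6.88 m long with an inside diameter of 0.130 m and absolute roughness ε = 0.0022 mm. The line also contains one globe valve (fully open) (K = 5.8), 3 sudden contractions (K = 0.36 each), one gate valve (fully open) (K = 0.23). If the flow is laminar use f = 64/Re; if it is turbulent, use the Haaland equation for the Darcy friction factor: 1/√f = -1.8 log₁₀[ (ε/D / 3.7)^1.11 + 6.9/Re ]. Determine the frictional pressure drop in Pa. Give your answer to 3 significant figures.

ΔP ≈ 251 Pa

Q = 219 L/min = 219/60000 = 0.00365 m³/s.
Cross-sectional area A = πD²/4 = π(0.13)²/4 = 0.01327 m²; mean velocity V = Q/A = 0.00365/0.01327 = 0.275 m/s.
Reynolds number Re = ρVD/μ = 791 · 0.275 · 0.13 / 0.00105 = 2.693e+04.
Re > 4000 → turbulent. Relative roughness ε/D = 2.2e-06/0.13 = 1.69e-05. Haaland: 1/√f = -1.8 log₁₀[(1.69e-05/3.7)^1.11 + 6.9/2.693e+04] = -1.8 log₁₀[1.18e-06 + 0.000256] = 6.461, so f = 0.02396.
Total minor-loss coefficient ΣK = 1·5.8 + 3·0.36 + 1·0.23 = 7.11.
ΔP = [f·L/D + ΣK]·(ρV²/2) = [0.02396·6.88/0.13 + 7.11]·(791·0.275²/2) = [1.268 + 7.11]·29.91 = 250.6 Pa.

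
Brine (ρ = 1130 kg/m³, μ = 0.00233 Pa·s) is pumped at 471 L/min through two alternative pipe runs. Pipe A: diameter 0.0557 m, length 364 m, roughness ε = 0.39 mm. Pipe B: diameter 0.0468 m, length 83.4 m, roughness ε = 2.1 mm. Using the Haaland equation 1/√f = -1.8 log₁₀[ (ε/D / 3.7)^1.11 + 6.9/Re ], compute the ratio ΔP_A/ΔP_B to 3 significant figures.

Pipe A: V = Q/A = 0.00785/0.002437 = 3.222 m/s; Re = 8.703e+04; ε/D = 0.007; Haaland → f = 0.03458; ΔP_A = f(L/D)(ρV²/2) = 1.325e+06 Pa.
Pipe B: V = Q/A = 0.00785/0.00172 = 4.563 m/s; Re = 1.036e+05; ε/D = 0.0449; Haaland → f = 0.06847; ΔP_B = f(L/D)(ρV²/2) = 1.436e+06 Pa.
ΔP_A/ΔP_B = 1.325e+06/1.436e+06 = 0.923.

ΔP_A/ΔP_B ≈ 0.923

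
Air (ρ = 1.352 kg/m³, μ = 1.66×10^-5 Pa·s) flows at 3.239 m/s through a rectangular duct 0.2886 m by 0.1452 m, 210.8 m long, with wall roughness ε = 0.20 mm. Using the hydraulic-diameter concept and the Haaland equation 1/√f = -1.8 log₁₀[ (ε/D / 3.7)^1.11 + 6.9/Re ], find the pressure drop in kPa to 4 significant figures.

Hydraulic diameter D_h = 4A/P = 4·(0.2886·0.1452)/(2·(0.2886+0.1452)) = 0.1676/0.8676 = 0.1932 m.
Re = ρVD_h/μ = 1.352·3.239·0.1932/1.66e-05 = 5.097e+04.
ε/D_h = 0.0002/0.1932 = 0.00104; Haaland gives 1/√f = -1.8 log₁₀[0.000114+0.000135] = 6.486, so f = 0.02377.
ΔP = f(L/D_h)(ρV²/2) = 0.02377·210.8/0.1932·7.092 = 183.9 Pa.
ΔP = 0.1839 kPa.

ΔP ≈ 0.1839 kPa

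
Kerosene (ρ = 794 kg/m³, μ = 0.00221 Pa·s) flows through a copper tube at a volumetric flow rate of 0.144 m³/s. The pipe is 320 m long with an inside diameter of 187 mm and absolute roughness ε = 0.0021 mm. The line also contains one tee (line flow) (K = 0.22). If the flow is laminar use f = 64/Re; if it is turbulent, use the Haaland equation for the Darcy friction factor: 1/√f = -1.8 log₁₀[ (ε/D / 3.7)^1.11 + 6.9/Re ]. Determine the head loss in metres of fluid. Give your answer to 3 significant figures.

Cross-sectional area A = πD²/4 = π(0.187)²/4 = 0.02746 m²; mean velocity V = Q/A = 0.144/0.02746 = 5.243 m/s.
Reynolds number Re = ρVD/μ = 794 · 5.243 · 0.187 / 0.00221 = 3.523e+05.
Re > 4000 → turbulent. Relative roughness ε/D = 2.1e-06/0.187 = 1.12e-05. Haaland: 1/√f = -1.8 log₁₀[(1.12e-05/3.7)^1.11 + 6.9/3.523e+05] = -1.8 log₁₀[7.5e-07 + 1.96e-05] = 8.445, so f = 0.01402.
Total minor-loss coefficient ΣK = 1·0.22 = 0.22.
ΔP = [f·L/D + ΣK]·(ρV²/2) = [0.01402·320/0.187 + 0.22]·(794·5.243²/2) = [23.99 + 0.22]·1.091e+04 = 2.643e+05 Pa.
Head loss h_f = ΔP/(ρg) = 2.643e+05/(794·9.81) = 33.9 m.

h_f ≈ 33.9 m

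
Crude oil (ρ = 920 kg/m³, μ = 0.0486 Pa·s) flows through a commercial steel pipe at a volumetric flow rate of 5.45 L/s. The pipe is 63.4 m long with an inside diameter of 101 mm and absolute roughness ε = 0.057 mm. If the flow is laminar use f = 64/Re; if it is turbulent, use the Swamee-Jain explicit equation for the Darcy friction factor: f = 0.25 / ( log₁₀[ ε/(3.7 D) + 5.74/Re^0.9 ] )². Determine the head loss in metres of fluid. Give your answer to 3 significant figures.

Q = 5.45 L/s = 5.45/1000 = 0.00545 m³/s.
Cross-sectional area A = πD²/4 = π(0.101)²/4 = 0.008012 m²; mean velocity V = Q/A = 0.00545/0.008012 = 0.6802 m/s.
Reynolds number Re = ρVD/μ = 920 · 0.6802 · 0.101 / 0.0486 = 1301.
Re < 2300 → laminar flow, so f = 64/Re = 64/1301 = 0.04921 (the turbulent correlation is not needed).
Darcy-Weisbach: ΔP = f(L/D)(ρV²/2) = 0.04921·(63.4/0.101)·(920·0.6802²/2) = 0.04921·627.7·212.9 = 6575 Pa.
Head loss h_f = ΔP/(ρg) = 6575/(920·9.81) = 0.729 m.

h_f ≈ 0.729 m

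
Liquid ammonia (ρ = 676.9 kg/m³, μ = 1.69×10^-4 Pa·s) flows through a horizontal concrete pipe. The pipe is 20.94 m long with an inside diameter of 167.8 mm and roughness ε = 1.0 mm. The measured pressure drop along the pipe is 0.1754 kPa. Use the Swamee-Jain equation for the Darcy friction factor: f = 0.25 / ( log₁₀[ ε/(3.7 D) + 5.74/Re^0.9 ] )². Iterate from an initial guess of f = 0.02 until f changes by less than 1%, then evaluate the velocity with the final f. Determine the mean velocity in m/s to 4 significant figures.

V ≈ 0.3572 m/s

Rearranging Darcy-Weisbach: V = √(2·ΔP·D/(f·L·ρ)). With ε/D = 0.001/0.1678 = 0.00596, iterate starting from f = 0.02:
  f = 0.02 → V = √(2·175.4·0.1678/(0.02·20.94·676.9)) = 0.4557 m/s; Re = ρVD/μ = 3.063e+05; f → 0.03245
  f = 0.03245 → V = 0.3577 m/s; Re = 2.404e+05; f → 0.03255
Converged (Δf/f < 1%). With the final f = 0.03255: V = √(2·175.4·0.1678/(0.03255·20.94·676.9)) = 0.3572 m/s.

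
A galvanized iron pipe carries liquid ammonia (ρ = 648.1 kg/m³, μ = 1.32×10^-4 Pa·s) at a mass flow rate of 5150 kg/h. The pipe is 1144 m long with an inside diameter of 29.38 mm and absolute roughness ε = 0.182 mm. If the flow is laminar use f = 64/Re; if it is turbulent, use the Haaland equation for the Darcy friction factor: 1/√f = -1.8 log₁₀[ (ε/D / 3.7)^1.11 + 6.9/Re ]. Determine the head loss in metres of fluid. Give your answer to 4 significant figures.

h_f ≈ 687.2 m

ṁ = 5150 kg/h = 5150/3600 = 1.431 kg/s.
A = πD²/4 = π(0.02938)²/4 = 0.0006779 m²; mean velocity V = ṁ/(ρA) = 1.431/(648.1 · 0.0006779) = 3.256 m/s.
Reynolds number Re = ρVD/μ = 648.1 · 3.256 · 0.02938 / 0.000132 = 4.697e+05.
Re > 4000 → turbulent. Relative roughness ε/D = 0.000182/0.02938 = 0.00619. Haaland: 1/√f = -1.8 log₁₀[(0.00619/3.7)^1.11 + 6.9/4.697e+05] = -1.8 log₁₀[0.000829 + 1.47e-05] = 5.533, so f = 0.03266.
Darcy-Weisbach: ΔP = f(L/D)(ρV²/2) = 0.03266·(1144/0.02938)·(648.1·3.256²/2) = 0.03266·3.894e+04·3435 = 4.369e+06 Pa.
Head loss h_f = ΔP/(ρg) = 4.369e+06/(648.1·9.81) = 687.2 m.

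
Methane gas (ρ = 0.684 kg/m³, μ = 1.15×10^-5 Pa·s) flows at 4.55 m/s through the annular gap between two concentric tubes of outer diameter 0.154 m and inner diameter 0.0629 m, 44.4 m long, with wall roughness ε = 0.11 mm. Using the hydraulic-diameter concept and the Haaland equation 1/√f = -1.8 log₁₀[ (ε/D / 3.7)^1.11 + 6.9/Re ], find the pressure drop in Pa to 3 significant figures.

ΔP ≈ 93.1 Pa

Hydraulic diameter D_h = 4A/P = D_o - D_i = 0.154 - 0.0629 = 0.0911 m.
Re = ρVD_h/μ = 0.684·4.55·0.0911/1.15e-05 = 2.465e+04.
ε/D_h = 0.00011/0.0911 = 0.00121; Haaland gives 1/√f = -1.8 log₁₀[0.000135+0.00028] = 6.088, so f = 0.02698.
ΔP = f(L/D_h)(ρV²/2) = 0.02698·44.4/0.0911·7.08 = 93.11 Pa.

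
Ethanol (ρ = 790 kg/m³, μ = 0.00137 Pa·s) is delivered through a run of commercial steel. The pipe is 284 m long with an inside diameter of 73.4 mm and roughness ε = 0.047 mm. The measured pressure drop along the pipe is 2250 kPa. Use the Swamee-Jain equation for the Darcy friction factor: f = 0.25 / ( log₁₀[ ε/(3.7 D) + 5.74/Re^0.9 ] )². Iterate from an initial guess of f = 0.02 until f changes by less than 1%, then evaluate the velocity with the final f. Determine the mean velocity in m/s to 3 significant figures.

Rearranging Darcy-Weisbach: V = √(2·ΔP·D/(f·L·ρ)). With ε/D = 4.7e-05/0.0734 = 0.00064, iterate starting from f = 0.02:
  f = 0.02 → V = √(2·2.25e+06·0.0734/(0.02·284·790)) = 8.58 m/s; Re = ρVD/μ = 3.631e+05; f → 0.01888
  f = 0.01888 → V = 8.829 m/s; Re = 3.737e+05; f → 0.01886
Converged (Δf/f < 1%). With the final f = 0.01886: V = √(2·2.25e+06·0.0734/(0.01886·284·790)) = 8.836 m/s.

V ≈ 8.84 m/s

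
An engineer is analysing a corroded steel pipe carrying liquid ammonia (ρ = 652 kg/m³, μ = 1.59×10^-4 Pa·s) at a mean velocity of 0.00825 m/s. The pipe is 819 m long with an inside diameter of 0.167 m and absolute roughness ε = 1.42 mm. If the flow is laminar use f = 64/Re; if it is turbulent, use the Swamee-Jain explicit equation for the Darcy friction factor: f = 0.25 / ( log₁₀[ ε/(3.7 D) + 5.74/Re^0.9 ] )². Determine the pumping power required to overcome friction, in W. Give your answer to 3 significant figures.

Reynolds number Re = ρVD/μ = 652 · 0.00825 · 0.167 / 0.000159 = 5650.
Re > 4000 → turbulent. Relative roughness ε/D = 0.00142/0.167 = 0.0085. Swamee-Jain: f = 0.25/(log₁₀[0.0085/3.7 + 5.74/5650^0.9])² = 0.25/(log₁₀[0.0023 + 0.00241])² = 0.25/(-2.327)² = 0.04616.
Darcy-Weisbach: ΔP = f(L/D)(ρV²/2) = 0.04616·(819/0.167)·(652·0.00825²/2) = 0.04616·4904·0.02219 = 5.023 Pa.
Q = V·A = 0.00825·0.0219 = 0.0001807 m³/s.
Pumping power P = QΔP = 0.0001807·5.023 = 9.078×10^-4 W = 9.08×10^-4 W.

P ≈ 9.08×10^-4 W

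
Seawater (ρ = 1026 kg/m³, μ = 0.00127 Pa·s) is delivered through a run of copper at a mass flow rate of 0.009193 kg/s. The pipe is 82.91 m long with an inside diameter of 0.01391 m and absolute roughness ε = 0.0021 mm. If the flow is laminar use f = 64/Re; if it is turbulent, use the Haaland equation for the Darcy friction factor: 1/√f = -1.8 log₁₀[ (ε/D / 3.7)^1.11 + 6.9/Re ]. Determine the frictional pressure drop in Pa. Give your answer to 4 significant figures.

A = πD²/4 = π(0.01391)²/4 = 0.000152 m²; mean velocity V = ṁ/(ρA) = 0.009193/(1026 · 0.000152) = 0.05896 m/s.
Reynolds number Re = ρVD/μ = 1026 · 0.05896 · 0.01391 / 0.00127 = 662.6.
Re < 2300 → laminar flow, so f = 64/Re = 64/662.6 = 0.09659 (the turbulent correlation is not needed).
Darcy-Weisbach: ΔP = f(L/D)(ρV²/2) = 0.09659·(82.91/0.01391)·(1026·0.05896²/2) = 0.09659·5960·1.783 = 1027 Pa.

ΔP ≈ 1027 Pa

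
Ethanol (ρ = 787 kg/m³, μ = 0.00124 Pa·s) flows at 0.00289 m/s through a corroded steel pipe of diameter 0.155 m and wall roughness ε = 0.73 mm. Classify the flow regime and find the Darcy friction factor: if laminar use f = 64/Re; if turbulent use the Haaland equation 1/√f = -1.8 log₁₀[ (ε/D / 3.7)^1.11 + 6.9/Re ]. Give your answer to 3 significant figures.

f ≈ 0.225

Re = ρVD/μ = 787·0.00289·0.155/0.00124 = 284.3.
Re < 2300 → laminar, so f = 64/Re = 0.2251 (roughness is irrelevant in laminar flow).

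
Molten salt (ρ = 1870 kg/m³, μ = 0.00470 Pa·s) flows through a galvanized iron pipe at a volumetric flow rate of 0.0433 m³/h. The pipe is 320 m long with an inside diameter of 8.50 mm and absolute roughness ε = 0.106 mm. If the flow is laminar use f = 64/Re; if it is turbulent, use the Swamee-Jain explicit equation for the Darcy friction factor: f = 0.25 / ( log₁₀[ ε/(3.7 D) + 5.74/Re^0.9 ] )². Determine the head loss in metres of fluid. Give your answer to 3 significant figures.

h_f ≈ 7.70 m

Q = 0.0433 m³/h = 0.0433/3600 = 1.203e-05 m³/s.
Cross-sectional area A = πD²/4 = π(0.0085)²/4 = 5.675e-05 m²; mean velocity V = Q/A = 1.203e-05/5.675e-05 = 0.212 m/s.
Reynolds number Re = ρVD/μ = 1870 · 0.212 · 0.0085 / 0.0047 = 716.8.
Re < 2300 → laminar flow, so f = 64/Re = 64/716.8 = 0.08928 (the turbulent correlation is not needed).
Darcy-Weisbach: ΔP = f(L/D)(ρV²/2) = 0.08928·(320/0.0085)·(1870·0.212²/2) = 0.08928·3.765e+04·42.01 = 1.412e+05 Pa.
Head loss h_f = ΔP/(ρg) = 1.412e+05/(1870·9.81) = 7.70 m.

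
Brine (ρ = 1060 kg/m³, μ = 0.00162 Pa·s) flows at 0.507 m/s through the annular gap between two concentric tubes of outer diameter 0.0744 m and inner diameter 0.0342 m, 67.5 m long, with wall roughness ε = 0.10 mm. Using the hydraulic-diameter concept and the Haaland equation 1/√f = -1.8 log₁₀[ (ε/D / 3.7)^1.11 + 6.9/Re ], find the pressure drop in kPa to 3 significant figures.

ΔP ≈ 7.41 kPa

Hydraulic diameter D_h = 4A/P = D_o - D_i = 0.0744 - 0.0342 = 0.0402 m.
Re = ρVD_h/μ = 1060·0.507·0.0402/0.00162 = 1.334e+04.
ε/D_h = 0.0001/0.0402 = 0.00249; Haaland gives 1/√f = -1.8 log₁₀[0.000301+0.000517] = 5.557, so f = 0.03239.
ΔP = f(L/D_h)(ρV²/2) = 0.03239·67.5/0.0402·136.2 = 7409 Pa.
ΔP = 7.41 kPa.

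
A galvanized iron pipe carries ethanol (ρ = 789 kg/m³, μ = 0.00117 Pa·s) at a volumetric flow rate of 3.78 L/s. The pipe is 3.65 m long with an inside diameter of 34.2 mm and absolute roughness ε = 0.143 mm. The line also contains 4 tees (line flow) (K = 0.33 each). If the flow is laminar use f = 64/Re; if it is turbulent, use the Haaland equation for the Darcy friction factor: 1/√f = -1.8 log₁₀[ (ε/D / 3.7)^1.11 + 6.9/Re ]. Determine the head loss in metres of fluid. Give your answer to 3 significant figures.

h_f ≈ 3.89 m

Q = 3.78 L/s = 3.78/1000 = 0.00378 m³/s.
Cross-sectional area A = πD²/4 = π(0.0342)²/4 = 0.0009186 m²; mean velocity V = Q/A = 0.00378/0.0009186 = 4.115 m/s.
Reynolds number Re = ρVD/μ = 789 · 4.115 · 0.0342 / 0.00117 = 9.49e+04.
Re > 4000 → turbulent. Relative roughness ε/D = 0.000143/0.0342 = 0.00418. Haaland: 1/√f = -1.8 log₁₀[(0.00418/3.7)^1.11 + 6.9/9.49e+04] = -1.8 log₁₀[0.000536 + 7.27e-05] = 5.788, so f = 0.02985.
Total minor-loss coefficient ΣK = 4·0.33 = 1.32.
ΔP = [f·L/D + ΣK]·(ρV²/2) = [0.02985·3.65/0.0342 + 1.32]·(789·4.115²/2) = [3.185 + 1.32]·6680 = 3.009e+04 Pa.
Head loss h_f = ΔP/(ρg) = 3.009e+04/(789·9.81) = 3.89 m.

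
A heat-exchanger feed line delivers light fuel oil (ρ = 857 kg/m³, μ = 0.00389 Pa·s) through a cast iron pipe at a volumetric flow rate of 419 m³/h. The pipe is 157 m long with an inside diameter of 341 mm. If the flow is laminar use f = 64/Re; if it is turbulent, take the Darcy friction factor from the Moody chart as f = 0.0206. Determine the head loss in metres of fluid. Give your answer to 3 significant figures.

h_f ≈ 0.785 m

Q = 419 m³/h = 419/3600 = 0.1164 m³/s.
Cross-sectional area A = πD²/4 = π(0.341)²/4 = 0.09133 m²; mean velocity V = Q/A = 0.1164/0.09133 = 1.274 m/s.
Reynolds number Re = ρVD/μ = 857 · 1.274 · 0.341 / 0.00389 = 9.574e+04.
Re > 4000 → turbulent; use the Moody-chart value f = 0.0206.
Darcy-Weisbach: ΔP = f(L/D)(ρV²/2) = 0.0206·(157/0.341)·(857·1.274²/2) = 0.0206·460.4·695.9 = 6601 Pa.
Head loss h_f = ΔP/(ρg) = 6601/(857·9.81) = 0.785 m.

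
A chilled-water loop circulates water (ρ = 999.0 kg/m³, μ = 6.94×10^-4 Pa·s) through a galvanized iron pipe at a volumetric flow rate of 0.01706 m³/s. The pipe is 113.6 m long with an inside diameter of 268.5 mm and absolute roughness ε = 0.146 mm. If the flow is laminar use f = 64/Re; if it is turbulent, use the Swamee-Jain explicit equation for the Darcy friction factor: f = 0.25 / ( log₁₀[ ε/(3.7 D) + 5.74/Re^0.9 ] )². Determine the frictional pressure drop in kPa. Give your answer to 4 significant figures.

Cross-sectional area A = πD²/4 = π(0.2685)²/4 = 0.05662 m²; mean velocity V = Q/A = 0.01706/0.05662 = 0.3013 m/s.
Reynolds number Re = ρVD/μ = 999 · 0.3013 · 0.2685 / 0.000694 = 1.165e+05.
Re > 4000 → turbulent. Relative roughness ε/D = 0.000146/0.2685 = 0.000544. Swamee-Jain: f = 0.25/(log₁₀[0.000544/3.7 + 5.74/1.165e+05^0.9])² = 0.25/(log₁₀[0.000147 + 0.000158])² = 0.25/(-3.515)² = 0.02023.
Darcy-Weisbach: ΔP = f(L/D)(ρV²/2) = 0.02023·(113.6/0.2685)·(999·0.3013²/2) = 0.02023·423.1·45.35 = 388.1 Pa.
ΔP = 388.1 Pa = 0.3881 kPa.

ΔP ≈ 0.3881 kPa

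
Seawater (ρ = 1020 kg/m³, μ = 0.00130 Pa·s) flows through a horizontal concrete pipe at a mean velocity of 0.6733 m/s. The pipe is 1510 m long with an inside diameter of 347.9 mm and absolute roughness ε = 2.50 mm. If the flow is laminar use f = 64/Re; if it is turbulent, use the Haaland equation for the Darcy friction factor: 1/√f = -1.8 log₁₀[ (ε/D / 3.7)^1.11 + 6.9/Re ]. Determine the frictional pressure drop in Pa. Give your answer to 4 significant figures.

Reynolds number Re = ρVD/μ = 1020 · 0.6733 · 0.3479 / 0.0013 = 1.838e+05.
Re > 4000 → turbulent. Relative roughness ε/D = 0.0025/0.3479 = 0.00719. Haaland: 1/√f = -1.8 log₁₀[(0.00719/3.7)^1.11 + 6.9/1.838e+05] = -1.8 log₁₀[0.000977 + 3.75e-05] = 5.389, so f = 0.03444.
Darcy-Weisbach: ΔP = f(L/D)(ρV²/2) = 0.03444·(1510/0.3479)·(1020·0.6733²/2) = 0.03444·4340·231.2 = 3.456e+04 Pa.

ΔP ≈ 34560 Pa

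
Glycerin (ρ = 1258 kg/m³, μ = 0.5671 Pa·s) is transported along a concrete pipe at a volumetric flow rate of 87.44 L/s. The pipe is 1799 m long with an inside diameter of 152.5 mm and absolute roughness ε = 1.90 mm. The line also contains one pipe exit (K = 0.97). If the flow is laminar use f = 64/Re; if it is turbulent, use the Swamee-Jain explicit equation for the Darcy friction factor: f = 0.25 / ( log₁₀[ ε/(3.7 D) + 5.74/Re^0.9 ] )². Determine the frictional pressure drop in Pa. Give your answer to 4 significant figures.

ΔP ≈ 6734000 Pa

Q = 87.44 L/s = 87.44/1000 = 0.08744 m³/s.
Cross-sectional area A = πD²/4 = π(0.1525)²/4 = 0.01827 m²; mean velocity V = Q/A = 0.08744/0.01827 = 4.787 m/s.
Reynolds number Re = ρVD/μ = 1258 · 4.787 · 0.1525 / 0.567 = 1619.
Re < 2300 → laminar flow, so f = 64/Re = 64/1619 = 0.03952 (the turbulent correlation is not needed).
Total minor-loss coefficient ΣK = 1·0.97 = 0.97.
ΔP = [f·L/D + ΣK]·(ρV²/2) = [0.03952·1799/0.1525 + 0.97]·(1258·4.787²/2) = [466.2 + 0.97]·1.441e+04 = 6.734e+06 Pa.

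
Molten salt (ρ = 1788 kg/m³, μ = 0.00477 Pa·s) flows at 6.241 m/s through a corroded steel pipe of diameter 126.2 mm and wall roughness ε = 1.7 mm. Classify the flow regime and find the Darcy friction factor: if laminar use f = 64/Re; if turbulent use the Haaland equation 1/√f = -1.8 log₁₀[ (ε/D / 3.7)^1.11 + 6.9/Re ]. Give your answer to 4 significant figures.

Re = ρVD/μ = 1788·6.241·0.1262/0.00477 = 2.952e+05.
Re > 4000 → turbulent. ε/D = 0.0017/0.1262 = 0.0135; Haaland: 1/√f = -1.8 log₁₀[0.00196 + 2.34e-05] = 4.863, so f = 0.04228.

f ≈ 0.04228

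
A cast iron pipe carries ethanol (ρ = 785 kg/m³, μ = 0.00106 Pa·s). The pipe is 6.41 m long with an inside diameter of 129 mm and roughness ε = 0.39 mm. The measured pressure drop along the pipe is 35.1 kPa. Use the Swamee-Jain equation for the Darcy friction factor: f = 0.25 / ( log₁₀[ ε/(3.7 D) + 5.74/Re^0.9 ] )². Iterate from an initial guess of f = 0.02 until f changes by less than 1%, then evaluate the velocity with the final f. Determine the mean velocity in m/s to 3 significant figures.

V ≈ 8.24 m/s

Rearranging Darcy-Weisbach: V = √(2·ΔP·D/(f·L·ρ)). With ε/D = 0.00039/0.129 = 0.00302, iterate starting from f = 0.02:
  f = 0.02 → V = √(2·3.51e+04·0.129/(0.02·6.41·785)) = 9.486 m/s; Re = ρVD/μ = 9.062e+05; f → 0.02645
  f = 0.02645 → V = 8.249 m/s; Re = 7.881e+05; f → 0.02647
Converged (Δf/f < 1%). With the final f = 0.02647: V = √(2·3.51e+04·0.129/(0.02647·6.41·785)) = 8.245 m/s.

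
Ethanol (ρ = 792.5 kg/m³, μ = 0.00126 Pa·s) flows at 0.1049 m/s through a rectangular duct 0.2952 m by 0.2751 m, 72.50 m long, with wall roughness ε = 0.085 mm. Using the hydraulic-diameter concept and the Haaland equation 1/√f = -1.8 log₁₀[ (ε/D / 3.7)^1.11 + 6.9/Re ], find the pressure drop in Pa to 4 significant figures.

ΔP ≈ 29.59 Pa

Hydraulic diameter D_h = 4A/P = 4·(0.2952·0.2751)/(2·(0.2952+0.2751)) = 0.3248/1.141 = 0.2848 m.
Re = ρVD_h/μ = 792.5·0.1049·0.2848/0.00126 = 1.879e+04.
ε/D_h = 8.5e-05/0.2848 = 0.000298; Haaland gives 1/√f = -1.8 log₁₀[2.86e-05+0.000367] = 6.125, so f = 0.02666.
ΔP = f(L/D_h)(ρV²/2) = 0.02666·72.5/0.2848·4.36 = 29.59 Pa.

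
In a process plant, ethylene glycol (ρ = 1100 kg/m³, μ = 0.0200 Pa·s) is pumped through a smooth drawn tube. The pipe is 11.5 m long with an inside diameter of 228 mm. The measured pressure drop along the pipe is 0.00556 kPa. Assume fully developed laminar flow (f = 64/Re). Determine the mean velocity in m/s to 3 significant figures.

For laminar flow, f = 64/Re with Re = ρVD/μ, so Darcy-Weisbach reduces to ΔP = 32μLV/D². Solving for V: V = ΔP·D²/(32μL) = 5.56·(0.228)²/(32·0.02·11.5) = 0.03927 m/s.
Check: Re = ρVD/μ = 1100·0.03927·0.228/0.02 = 492.5 < 2300, so the laminar assumption holds.

V ≈ 0.0393 m/s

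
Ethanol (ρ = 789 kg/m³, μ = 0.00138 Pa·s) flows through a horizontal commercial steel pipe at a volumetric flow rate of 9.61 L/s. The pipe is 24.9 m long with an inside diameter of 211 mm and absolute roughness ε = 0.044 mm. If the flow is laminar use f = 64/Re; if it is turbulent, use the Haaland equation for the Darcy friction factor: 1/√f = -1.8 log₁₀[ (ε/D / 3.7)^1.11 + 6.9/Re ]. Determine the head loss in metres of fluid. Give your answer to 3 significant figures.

Q = 9.61 L/s = 9.61/1000 = 0.00961 m³/s.
Cross-sectional area A = πD²/4 = π(0.211)²/4 = 0.03497 m²; mean velocity V = Q/A = 0.00961/0.03497 = 0.2748 m/s.
Reynolds number Re = ρVD/μ = 789 · 0.2748 · 0.211 / 0.00138 = 3.315e+04.
Re > 4000 → turbulent. Relative roughness ε/D = 4.4e-05/0.211 = 0.000209. Haaland: 1/√f = -1.8 log₁₀[(0.000209/3.7)^1.11 + 6.9/3.315e+04] = -1.8 log₁₀[1.92e-05 + 0.000208] = 6.558, so f = 0.02325.
Darcy-Weisbach: ΔP = f(L/D)(ρV²/2) = 0.02325·(24.9/0.211)·(789·0.2748²/2) = 0.02325·118·29.8 = 81.76 Pa.
Head loss h_f = ΔP/(ρg) = 81.76/(789·9.81) = 0.0106 m.

h_f ≈ 0.0106 m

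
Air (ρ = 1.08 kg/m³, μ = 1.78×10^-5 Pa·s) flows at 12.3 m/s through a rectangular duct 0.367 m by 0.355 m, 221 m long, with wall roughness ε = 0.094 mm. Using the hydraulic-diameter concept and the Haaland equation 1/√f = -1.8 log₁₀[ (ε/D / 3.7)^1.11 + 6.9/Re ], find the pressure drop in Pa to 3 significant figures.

Hydraulic diameter D_h = 4A/P = 4·(0.367·0.355)/(2·(0.367+0.355)) = 0.5211/1.444 = 0.3609 m.
Re = ρVD_h/μ = 1.08·12.3·0.3609/1.78e-05 = 2.693e+05.
ε/D_h = 9.4e-05/0.3609 = 0.00026; Haaland gives 1/√f = -1.8 log₁₀[2.46e-05+2.56e-05] = 7.739, so f = 0.0167.
ΔP = f(L/D_h)(ρV²/2) = 0.0167·221/0.3609·81.7 = 835.4 Pa.

ΔP ≈ 835 Pa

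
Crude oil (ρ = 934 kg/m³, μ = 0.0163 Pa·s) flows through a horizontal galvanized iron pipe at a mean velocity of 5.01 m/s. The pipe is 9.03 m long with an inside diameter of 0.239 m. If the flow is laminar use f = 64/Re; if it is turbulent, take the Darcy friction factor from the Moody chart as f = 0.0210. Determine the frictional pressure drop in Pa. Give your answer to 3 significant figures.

ΔP ≈ 9300 Pa

Reynolds number Re = ρVD/μ = 934 · 5.01 · 0.239 / 0.0163 = 6.861e+04.
Re > 4000 → turbulent; use the Moody-chart value f = 0.0210.
Darcy-Weisbach: ΔP = f(L/D)(ρV²/2) = 0.021·(9.03/0.239)·(934·5.01²/2) = 0.021·37.78·1.172e+04 = 9300 Pa.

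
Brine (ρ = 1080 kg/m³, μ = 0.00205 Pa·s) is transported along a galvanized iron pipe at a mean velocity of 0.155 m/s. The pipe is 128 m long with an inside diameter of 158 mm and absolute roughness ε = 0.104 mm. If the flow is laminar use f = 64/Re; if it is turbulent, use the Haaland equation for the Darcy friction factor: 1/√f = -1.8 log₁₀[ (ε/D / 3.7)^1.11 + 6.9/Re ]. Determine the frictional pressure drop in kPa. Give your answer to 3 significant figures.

ΔP ≈ 0.313 kPa

Reynolds number Re = ρVD/μ = 1080 · 0.155 · 0.158 / 0.00205 = 1.29e+04.
Re > 4000 → turbulent. Relative roughness ε/D = 0.000104/0.158 = 0.000658. Haaland: 1/√f = -1.8 log₁₀[(0.000658/3.7)^1.11 + 6.9/1.29e+04] = -1.8 log₁₀[6.88e-05 + 0.000535] = 5.795, so f = 0.02978.
Darcy-Weisbach: ΔP = f(L/D)(ρV²/2) = 0.02978·(128/0.158)·(1080·0.155²/2) = 0.02978·810.1·12.97 = 313 Pa.
ΔP = 313 Pa = 0.313 kPa.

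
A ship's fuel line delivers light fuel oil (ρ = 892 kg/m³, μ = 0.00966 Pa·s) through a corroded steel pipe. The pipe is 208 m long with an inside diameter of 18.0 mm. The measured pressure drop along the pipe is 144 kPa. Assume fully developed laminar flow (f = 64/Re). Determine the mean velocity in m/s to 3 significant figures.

For laminar flow, f = 64/Re with Re = ρVD/μ, so Darcy-Weisbach reduces to ΔP = 32μLV/D². Solving for V: V = ΔP·D²/(32μL) = 1.44e+05·(0.018)²/(32·0.00966·208) = 0.7256 m/s.
Check: Re = ρVD/μ = 892·0.7256·0.018/0.00966 = 1206 < 2300, so the laminar assumption holds.

V ≈ 0.726 m/s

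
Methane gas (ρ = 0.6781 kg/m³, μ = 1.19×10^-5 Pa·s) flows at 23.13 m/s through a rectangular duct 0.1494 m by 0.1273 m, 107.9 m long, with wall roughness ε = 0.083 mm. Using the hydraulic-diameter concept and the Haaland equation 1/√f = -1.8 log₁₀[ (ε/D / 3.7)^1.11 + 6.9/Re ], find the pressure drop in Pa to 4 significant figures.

Hydraulic diameter D_h = 4A/P = 4·(0.1494·0.1273)/(2·(0.1494+0.1273)) = 0.07607/0.5534 = 0.1375 m.
Re = ρVD_h/μ = 0.6781·23.13·0.1375/1.19e-05 = 1.812e+05.
ε/D_h = 8.3e-05/0.1375 = 0.000604; Haaland gives 1/√f = -1.8 log₁₀[6.25e-05+3.81e-05] = 7.195, so f = 0.01932.
ΔP = f(L/D_h)(ρV²/2) = 0.01932·107.9/0.1375·181.4 = 2750 Pa.

ΔP ≈ 2750 Pa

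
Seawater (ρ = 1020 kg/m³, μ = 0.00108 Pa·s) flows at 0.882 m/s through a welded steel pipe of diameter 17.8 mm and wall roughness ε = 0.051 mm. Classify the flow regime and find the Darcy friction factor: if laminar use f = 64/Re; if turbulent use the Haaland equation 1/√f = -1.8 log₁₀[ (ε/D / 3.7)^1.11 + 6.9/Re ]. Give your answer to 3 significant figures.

f ≈ 0.0324

Re = ρVD/μ = 1020·0.882·0.0178/0.00108 = 1.483e+04.
Re > 4000 → turbulent. ε/D = 5.1e-05/0.0178 = 0.00287; Haaland: 1/√f = -1.8 log₁₀[0.000352 + 0.000465] = 5.558, so f = 0.03238.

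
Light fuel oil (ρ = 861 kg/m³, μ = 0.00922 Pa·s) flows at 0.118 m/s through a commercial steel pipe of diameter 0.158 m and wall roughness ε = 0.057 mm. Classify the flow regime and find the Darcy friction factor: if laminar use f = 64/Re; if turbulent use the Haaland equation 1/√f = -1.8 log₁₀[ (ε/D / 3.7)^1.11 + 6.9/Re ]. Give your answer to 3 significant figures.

Re = ρVD/μ = 861·0.118·0.158/0.00922 = 1741.
Re < 2300 → laminar, so f = 64/Re = 0.03676 (roughness is irrelevant in laminar flow).

f ≈ 0.0368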